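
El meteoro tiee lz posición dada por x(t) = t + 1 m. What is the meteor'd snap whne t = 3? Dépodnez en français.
Nous devons dériver notre équation de la position x(t) = t + 1 4 fois. En dérivant la position, nous obtenons la vitesse: v(t) = 1. En dérivant la vitesse, nous obtenons l'accélération: a(t) = 0. En prenant d/dt de a(t), nous trouvons j(t) = 0. En dérivant le jerk, nous obtenons le snap: s(t) = 0. En utilisant s(t) = 0 et en substituant t = 3, nous trouvons s = 0.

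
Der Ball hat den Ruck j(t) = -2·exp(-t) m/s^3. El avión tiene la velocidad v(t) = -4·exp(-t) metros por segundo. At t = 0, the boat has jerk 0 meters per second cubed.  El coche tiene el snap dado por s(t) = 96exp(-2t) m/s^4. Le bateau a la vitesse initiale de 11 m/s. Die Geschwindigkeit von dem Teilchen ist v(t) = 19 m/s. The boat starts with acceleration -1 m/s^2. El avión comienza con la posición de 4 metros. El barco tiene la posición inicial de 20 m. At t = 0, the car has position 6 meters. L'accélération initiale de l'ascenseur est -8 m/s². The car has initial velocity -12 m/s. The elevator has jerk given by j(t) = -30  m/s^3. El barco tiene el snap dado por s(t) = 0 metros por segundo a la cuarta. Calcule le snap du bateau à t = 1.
En utilisant s(t) = 0 et en substituant t = 1, nous trouvons s = 0.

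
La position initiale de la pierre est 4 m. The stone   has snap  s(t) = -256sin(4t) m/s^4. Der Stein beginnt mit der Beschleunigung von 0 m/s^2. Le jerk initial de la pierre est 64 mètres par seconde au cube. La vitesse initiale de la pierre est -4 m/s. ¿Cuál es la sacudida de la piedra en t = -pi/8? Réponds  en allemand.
Ausgehend von dem Snap s(t) = -256·sin(4·t), nehmen wir 1 Integral. Mit ∫s(t)dt und Anwendung von j(0) = 64, finden wir j(t) = 64·cos(4·t). Wir haben den Ruck j(t) = 64·cos(4·t). Durch Einsetzen von t = -pi/8: j(-pi/8) = 0.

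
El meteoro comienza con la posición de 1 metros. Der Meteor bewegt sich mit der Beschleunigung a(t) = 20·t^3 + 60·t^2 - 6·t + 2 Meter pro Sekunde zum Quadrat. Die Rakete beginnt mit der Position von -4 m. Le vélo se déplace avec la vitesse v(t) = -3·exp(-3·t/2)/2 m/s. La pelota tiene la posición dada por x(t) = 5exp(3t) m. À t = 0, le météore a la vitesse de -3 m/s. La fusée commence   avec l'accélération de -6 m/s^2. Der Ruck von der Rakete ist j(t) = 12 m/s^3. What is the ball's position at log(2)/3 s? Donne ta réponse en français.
De l'équation de la position x(t) = 5·exp(3·t), nous substituons t = log(2)/3 pour obtenir x = 10.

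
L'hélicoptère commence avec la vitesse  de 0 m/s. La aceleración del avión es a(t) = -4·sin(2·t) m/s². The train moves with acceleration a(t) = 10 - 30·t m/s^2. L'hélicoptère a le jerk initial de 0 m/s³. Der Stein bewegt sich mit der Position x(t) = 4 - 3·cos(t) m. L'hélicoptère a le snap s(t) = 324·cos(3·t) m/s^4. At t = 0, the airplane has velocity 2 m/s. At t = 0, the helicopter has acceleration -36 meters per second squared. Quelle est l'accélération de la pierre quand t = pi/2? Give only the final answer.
La réponse est 0.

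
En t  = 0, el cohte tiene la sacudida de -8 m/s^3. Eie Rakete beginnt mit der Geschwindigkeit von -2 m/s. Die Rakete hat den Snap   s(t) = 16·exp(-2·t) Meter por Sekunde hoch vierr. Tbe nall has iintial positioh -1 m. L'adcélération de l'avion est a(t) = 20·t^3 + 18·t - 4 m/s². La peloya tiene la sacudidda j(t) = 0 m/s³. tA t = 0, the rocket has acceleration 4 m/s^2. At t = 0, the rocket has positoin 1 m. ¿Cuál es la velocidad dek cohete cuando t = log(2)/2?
Necesitamos integrar nuestra ecuación del snap s(t) = 16·exp(-2·t) 3 veces. La integral del snap, con j(0) = -8, da la sacudida: j(t) = -8·exp(-2·t). La integral de la sacudida es la aceleración. Usando a(0) = 4, obtenemos a(t) = 4·exp(-2·t). La integral de la aceleración, con v(0) = -2, da la velocidad: v(t) = -2·exp(-2·t). Tenemos la velocidad v(t) = -2·exp(-2·t). Sustituyendo t = log(2)/2: v(log(2)/2) = -1.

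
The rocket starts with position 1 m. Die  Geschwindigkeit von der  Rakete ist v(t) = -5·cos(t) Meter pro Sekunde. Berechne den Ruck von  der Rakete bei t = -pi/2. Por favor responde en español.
Partiendo de la velocidad v(t) = -5·cos(t), tomamos 2 derivadas. Tomando d/dt de v(t), encontramos a(t) = 5·sin(t). La derivada de la aceleración da la sacudida: j(t) = 5·cos(t). Usando j(t) = 5·cos(t) y sustituyendo t = -pi/2, encontramos j = 0.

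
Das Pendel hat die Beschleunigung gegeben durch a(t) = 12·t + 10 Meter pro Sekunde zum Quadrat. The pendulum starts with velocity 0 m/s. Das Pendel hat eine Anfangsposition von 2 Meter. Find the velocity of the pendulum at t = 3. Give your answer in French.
Pour résoudre ceci, nous devons prendre 1 intégrale de notre équation de l'accélération a(t) = 12·t + 10. En intégrant l'accélération et en utilisant la condition initiale v(0) = 0, nous obtenons v(t) = 2·t·(3·t + 5). De l'équation de la vitesse v(t) = 2·t·(3·t + 5), nous substituons t = 3 pour obtenir v = 84.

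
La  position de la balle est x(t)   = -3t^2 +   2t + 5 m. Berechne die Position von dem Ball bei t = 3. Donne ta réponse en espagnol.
De la ecuación de la posición x(t) = -3·t^2 + 2·t + 5, sustituimos t = 3 para obtener x = -16.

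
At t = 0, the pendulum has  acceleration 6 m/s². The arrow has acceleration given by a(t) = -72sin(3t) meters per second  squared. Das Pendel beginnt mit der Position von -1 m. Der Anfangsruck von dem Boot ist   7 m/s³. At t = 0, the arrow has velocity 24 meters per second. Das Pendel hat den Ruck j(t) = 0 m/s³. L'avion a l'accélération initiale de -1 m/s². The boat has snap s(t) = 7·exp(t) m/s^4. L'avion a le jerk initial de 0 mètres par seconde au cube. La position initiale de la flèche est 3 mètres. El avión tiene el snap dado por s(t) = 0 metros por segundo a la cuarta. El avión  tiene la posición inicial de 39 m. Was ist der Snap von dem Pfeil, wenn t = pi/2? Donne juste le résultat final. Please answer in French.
À t = pi/2, s = -648.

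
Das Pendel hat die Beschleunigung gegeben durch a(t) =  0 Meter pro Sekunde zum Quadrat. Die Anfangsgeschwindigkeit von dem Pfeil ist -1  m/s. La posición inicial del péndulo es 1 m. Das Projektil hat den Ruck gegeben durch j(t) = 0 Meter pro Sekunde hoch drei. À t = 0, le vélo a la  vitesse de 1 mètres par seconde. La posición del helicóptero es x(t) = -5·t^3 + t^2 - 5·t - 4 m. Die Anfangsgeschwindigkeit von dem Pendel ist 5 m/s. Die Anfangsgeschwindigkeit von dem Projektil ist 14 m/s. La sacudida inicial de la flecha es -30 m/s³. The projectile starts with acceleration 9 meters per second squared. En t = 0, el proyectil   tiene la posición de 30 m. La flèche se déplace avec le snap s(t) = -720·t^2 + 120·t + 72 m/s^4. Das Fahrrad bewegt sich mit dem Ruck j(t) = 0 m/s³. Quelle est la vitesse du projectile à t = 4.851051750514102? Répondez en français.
Nous devons intégrer notre équation du jerk j(t) = 0 2 fois. En intégrant le jerk et en utilisant la condition initiale a(0) = 9, nous obtenons a(t) = 9. L'intégrale de l'accélération, avec v(0) = 14, donne la vitesse: v(t) = 9·t + 14. En utilisant v(t) = 9·t + 14 et en substituant t = 4.851051750514102, nous trouvons v = 57.6594657546269.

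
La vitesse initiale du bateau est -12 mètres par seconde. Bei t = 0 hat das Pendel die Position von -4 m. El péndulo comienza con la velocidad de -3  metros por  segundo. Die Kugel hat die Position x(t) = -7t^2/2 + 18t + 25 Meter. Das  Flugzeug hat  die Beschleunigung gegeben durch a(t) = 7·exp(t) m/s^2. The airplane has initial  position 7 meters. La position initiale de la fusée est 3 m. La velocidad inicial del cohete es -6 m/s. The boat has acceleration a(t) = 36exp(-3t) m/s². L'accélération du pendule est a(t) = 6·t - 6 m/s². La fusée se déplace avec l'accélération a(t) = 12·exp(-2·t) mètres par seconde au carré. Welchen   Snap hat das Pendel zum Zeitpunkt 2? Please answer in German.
Um dies zu lösen, müssen wir 2 Ableitungen unserer Gleichung für die Beschleunigung a(t) = 6·t - 6 nehmen. Die Ableitung von der Beschleunigung ergibt den Ruck: j(t) = 6. Durch Ableiten von dem Ruck erhalten wir den Snap: s(t) = 0. Aus der Gleichung für den Snap s(t) = 0, setzen wir t = 2 ein und erhalten s = 0.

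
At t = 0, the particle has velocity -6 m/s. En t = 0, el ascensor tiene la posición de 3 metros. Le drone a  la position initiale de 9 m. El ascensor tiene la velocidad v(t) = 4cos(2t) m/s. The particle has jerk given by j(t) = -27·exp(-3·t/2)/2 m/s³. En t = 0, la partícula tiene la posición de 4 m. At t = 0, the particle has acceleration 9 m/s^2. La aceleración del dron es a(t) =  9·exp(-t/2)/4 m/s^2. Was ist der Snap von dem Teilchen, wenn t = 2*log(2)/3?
Wir müssen unsere Gleichung für den Ruck j(t) = -27·exp(-3·t/2)/2 1-mal ableiten. Durch Ableiten von dem Ruck erhalten wir den Snap: s(t) = 81·exp(-3·t/2)/4. Mit s(t) = 81·exp(-3·t/2)/4 und Einsetzen von t = 2*log(2)/3, finden wir s = 81/8.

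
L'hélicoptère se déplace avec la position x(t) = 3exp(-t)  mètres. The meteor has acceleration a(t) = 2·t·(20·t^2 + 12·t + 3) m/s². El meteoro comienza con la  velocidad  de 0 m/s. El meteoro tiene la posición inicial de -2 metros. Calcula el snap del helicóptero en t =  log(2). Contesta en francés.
En partant de la position x(t) = 3·exp(-t), nous prenons 4 dérivées. En dérivant la position, nous obtenons la vitesse: v(t) = -3·exp(-t). En dérivant la vitesse, nous obtenons l'accélération: a(t) = 3·exp(-t). En prenant d/dt de a(t), nous trouvons j(t) = -3·exp(-t). La dérivée du jerk donne le snap: s(t) = 3·exp(-t). Nous avons le snap s(t) = 3·exp(-t). En substituant t = log(2): s(log(2)) = 3/2.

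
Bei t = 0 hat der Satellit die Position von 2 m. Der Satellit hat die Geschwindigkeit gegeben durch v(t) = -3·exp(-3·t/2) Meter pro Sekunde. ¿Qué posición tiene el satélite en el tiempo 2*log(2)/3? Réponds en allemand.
Wir müssen unsere Gleichung für die Geschwindigkeit v(t) = -3·exp(-3·t/2) 1-mal integrieren. Mit ∫v(t)dt und Anwendung von x(0) = 2, finden wir x(t) = 2·exp(-3·t/2). Wir haben die Position x(t) = 2·exp(-3·t/2). Durch Einsetzen von t = 2*log(2)/3: x(2*log(2)/3) = 1.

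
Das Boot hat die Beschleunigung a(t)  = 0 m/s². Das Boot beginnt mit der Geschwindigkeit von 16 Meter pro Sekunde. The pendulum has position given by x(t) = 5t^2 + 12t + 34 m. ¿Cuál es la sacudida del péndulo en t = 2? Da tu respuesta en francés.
En partant de la position x(t) = 5·t^2 + 12·t + 34, nous prenons 3 dérivées. La dérivée de la position donne la vitesse: v(t) = 10·t + 12. En dérivant la vitesse, nous obtenons l'accélération: a(t) = 10. En prenant d/dt de a(t), nous trouvons j(t) = 0. De l'équation du jerk j(t) = 0, nous substituons t = 2 pour obtenir j = 0.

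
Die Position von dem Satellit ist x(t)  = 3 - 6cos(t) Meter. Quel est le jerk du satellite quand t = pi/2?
En partant de la position x(t) = 3 - 6·cos(t), nous prenons 3 dérivées. En prenant d/dt de x(t), nous trouvons v(t) = 6·sin(t). La dérivée de la vitesse donne l'accélération: a(t) = 6·cos(t). En prenant d/dt de a(t), nous trouvons j(t) = -6·sin(t). Nous avons le jerk j(t) = -6·sin(t). En substituant t = pi/2: j(pi/2) = -6.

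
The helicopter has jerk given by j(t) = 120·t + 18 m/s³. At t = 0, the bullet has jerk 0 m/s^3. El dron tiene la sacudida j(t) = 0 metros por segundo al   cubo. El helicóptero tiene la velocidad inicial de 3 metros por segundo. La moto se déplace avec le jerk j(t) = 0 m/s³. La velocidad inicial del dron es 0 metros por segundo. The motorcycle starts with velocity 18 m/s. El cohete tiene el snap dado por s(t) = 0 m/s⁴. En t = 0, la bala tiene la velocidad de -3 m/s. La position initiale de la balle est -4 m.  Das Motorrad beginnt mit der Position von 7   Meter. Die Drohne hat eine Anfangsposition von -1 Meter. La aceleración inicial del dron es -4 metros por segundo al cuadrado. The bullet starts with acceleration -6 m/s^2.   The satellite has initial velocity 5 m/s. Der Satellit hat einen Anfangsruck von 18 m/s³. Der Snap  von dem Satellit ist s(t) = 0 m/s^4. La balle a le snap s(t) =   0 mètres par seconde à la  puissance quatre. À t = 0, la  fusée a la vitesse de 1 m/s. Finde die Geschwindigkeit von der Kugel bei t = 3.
Wir müssen unsere Gleichung für den Snap s(t) = 0 3-mal integrieren. Durch Integration von dem Snap und Verwendung der Anfangsbedingung j(0) = 0, erhalten wir j(t) = 0. Das Integral von dem Ruck, mit a(0) = -6, ergibt die Beschleunigung: a(t) = -6. Die Stammfunktion von der Beschleunigung, mit v(0) = -3, ergibt die Geschwindigkeit: v(t) = -6·t - 3. Mit v(t) = -6·t - 3 und Einsetzen von t = 3, finden wir v = -21.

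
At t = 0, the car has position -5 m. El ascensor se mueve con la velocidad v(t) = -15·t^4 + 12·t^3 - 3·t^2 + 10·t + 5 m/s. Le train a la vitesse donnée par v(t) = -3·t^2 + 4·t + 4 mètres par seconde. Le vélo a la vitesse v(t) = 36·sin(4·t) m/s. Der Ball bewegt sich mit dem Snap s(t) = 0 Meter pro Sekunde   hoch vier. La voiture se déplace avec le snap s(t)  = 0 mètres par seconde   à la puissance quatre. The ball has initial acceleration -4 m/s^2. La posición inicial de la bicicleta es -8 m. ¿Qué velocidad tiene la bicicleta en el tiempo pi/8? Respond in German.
Mit v(t) = 36·sin(4·t) und Einsetzen von t = pi/8, finden wir v = 36.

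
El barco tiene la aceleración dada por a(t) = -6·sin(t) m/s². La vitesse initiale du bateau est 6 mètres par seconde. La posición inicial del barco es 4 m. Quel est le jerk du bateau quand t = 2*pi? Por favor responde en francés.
En partant de l'accélération a(t) = -6·sin(t), nous prenons 1 dérivée. En prenant d/dt de a(t), nous trouvons j(t) = -6·cos(t). Nous avons le jerk j(t) = -6·cos(t). En substituant t = 2*pi: j(2*pi) = -6.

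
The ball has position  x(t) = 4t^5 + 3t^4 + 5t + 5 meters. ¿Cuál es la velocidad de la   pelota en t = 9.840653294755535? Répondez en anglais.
To solve this, we need to take 1 derivative of our position equation x(t) = 4·t^5 + 3·t^4 + 5·t + 5. Taking d/dt of x(t), we find v(t) = 20·t^4 + 12·t^3 + 5. Using v(t) = 20·t^4 + 12·t^3 + 5 and substituting t = 9.840653294755535, we find v = 198994.180322141.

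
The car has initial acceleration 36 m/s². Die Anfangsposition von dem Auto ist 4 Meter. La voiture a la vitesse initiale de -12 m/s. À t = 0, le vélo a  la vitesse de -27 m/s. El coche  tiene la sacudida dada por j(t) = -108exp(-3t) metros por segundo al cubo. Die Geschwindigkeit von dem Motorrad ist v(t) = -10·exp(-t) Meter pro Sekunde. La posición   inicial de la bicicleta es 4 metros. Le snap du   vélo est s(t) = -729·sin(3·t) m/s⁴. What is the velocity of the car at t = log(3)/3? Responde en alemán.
Ausgehend von dem Ruck j(t) = -108·exp(-3·t), nehmen wir 2 Stammfunktionen. Mit ∫j(t)dt und Anwendung von a(0) = 36, finden wir a(t) = 36·exp(-3·t). Durch Integration von der Beschleunigung und Verwendung der Anfangsbedingung v(0) = -12, erhalten wir v(t) = -12·exp(-3·t). Wir haben die Geschwindigkeit v(t) = -12·exp(-3·t). Durch Einsetzen von t = log(3)/3: v(log(3)/3) = -4.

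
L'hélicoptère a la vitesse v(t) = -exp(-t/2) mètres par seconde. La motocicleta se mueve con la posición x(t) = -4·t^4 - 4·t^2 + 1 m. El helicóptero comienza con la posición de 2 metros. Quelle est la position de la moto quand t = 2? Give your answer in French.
En utilisant x(t) = -4·t^4 - 4·t^2 + 1 et en substituant t = 2, nous trouvons x = -79.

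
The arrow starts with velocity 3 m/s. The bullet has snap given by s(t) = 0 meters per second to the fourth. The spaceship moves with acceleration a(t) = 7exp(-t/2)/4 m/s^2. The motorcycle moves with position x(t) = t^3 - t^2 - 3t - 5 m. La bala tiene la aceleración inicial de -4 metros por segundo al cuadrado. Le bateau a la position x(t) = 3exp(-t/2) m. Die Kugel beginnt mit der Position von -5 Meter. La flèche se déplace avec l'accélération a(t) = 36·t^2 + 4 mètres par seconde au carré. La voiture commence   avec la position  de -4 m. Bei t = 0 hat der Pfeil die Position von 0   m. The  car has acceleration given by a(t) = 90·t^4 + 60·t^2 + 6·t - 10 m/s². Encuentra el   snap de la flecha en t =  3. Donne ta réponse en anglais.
We must differentiate our acceleration equation a(t) = 36·t^2 + 4 2 times. The derivative of acceleration gives jerk: j(t) = 72·t. Differentiating jerk, we get snap: s(t) = 72. Using s(t) = 72 and substituting t = 3, we find s = 72.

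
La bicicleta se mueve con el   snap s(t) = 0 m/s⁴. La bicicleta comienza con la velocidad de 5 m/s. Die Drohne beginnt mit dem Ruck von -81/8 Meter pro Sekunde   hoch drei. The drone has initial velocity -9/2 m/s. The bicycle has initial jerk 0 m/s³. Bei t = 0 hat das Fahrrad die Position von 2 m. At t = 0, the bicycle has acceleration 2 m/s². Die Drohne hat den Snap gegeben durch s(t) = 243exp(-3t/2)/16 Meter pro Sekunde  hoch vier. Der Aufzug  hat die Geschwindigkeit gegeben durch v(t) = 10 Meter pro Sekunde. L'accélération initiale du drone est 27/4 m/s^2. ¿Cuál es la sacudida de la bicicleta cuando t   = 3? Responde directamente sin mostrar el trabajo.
En t = 3, j = 0.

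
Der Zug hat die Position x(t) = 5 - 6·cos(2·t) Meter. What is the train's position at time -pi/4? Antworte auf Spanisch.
De la ecuación de la posición x(t) = 5 - 6·cos(2·t), sustituimos t = -pi/4 para obtener x = 5.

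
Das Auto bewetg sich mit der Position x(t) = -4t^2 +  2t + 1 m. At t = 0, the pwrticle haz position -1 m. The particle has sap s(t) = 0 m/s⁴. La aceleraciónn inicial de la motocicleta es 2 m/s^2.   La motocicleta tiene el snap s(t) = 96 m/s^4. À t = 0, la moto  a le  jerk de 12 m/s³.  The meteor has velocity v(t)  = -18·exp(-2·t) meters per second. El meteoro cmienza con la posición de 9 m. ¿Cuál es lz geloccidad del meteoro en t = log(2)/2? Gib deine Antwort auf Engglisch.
From the given velocity equation v(t) = -18·exp(-2·t), we substitute t = log(2)/2 to get v = -9.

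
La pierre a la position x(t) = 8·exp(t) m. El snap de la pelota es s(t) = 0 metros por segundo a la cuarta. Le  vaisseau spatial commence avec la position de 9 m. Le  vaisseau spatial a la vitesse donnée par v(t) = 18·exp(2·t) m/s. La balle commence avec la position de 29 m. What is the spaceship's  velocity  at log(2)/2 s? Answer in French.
En utilisant v(t) = 18·exp(2·t) et en substituant t = log(2)/2, nous trouvons v = 36.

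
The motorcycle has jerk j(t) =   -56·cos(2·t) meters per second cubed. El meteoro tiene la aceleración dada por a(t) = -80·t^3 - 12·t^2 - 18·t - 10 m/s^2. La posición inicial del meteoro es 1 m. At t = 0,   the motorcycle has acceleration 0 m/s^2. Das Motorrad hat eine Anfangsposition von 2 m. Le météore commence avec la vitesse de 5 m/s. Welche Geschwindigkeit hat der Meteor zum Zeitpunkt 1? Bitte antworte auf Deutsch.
Wir müssen unsere Gleichung für die Beschleunigung a(t) = -80·t^3 - 12·t^2 - 18·t - 10 1-mal integrieren. Mit ∫a(t)dt und Anwendung von v(0) = 5, finden wir v(t) = -20·t^4 - 4·t^3 - 9·t^2 - 10·t + 5. Aus der Gleichung für die Geschwindigkeit v(t) = -20·t^4 - 4·t^3 - 9·t^2 - 10·t + 5, setzen wir t = 1 ein und erhalten v = -38.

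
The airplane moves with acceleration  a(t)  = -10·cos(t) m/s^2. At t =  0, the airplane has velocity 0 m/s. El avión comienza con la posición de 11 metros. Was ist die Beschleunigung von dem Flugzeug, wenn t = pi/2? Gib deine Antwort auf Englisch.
From the given acceleration equation a(t) = -10·cos(t), we substitute t = pi/2 to get a = 0.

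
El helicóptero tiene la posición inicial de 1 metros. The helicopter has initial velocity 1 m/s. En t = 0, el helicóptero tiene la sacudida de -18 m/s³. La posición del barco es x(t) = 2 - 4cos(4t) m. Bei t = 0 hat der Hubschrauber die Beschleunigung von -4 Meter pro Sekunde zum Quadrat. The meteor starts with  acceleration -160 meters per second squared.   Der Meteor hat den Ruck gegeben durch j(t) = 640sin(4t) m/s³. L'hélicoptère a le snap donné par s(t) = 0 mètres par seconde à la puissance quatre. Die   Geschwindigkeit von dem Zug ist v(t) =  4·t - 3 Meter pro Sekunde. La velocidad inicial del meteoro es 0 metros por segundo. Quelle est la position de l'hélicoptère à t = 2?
En partant du snap s(t) = 0, nous prenons 4 primitives. En intégrant le snap et en utilisant la condition initiale j(0) = -18, nous obtenons j(t) = -18. L'intégrale du jerk est l'accélération. En utilisant a(0) = -4, nous obtenons a(t) = -18·t - 4. La primitive de l'accélération est la vitesse. En utilisant v(0) = 1, nous obtenons v(t) = -9·t^2 - 4·t + 1. En intégrant la vitesse et en utilisant la condition initiale x(0) = 1, nous obtenons x(t) = -3·t^3 - 2·t^2 + t + 1. Nous avons la position x(t) = -3·t^3 - 2·t^2 + t + 1. En substituant t = 2: x(2) = -29.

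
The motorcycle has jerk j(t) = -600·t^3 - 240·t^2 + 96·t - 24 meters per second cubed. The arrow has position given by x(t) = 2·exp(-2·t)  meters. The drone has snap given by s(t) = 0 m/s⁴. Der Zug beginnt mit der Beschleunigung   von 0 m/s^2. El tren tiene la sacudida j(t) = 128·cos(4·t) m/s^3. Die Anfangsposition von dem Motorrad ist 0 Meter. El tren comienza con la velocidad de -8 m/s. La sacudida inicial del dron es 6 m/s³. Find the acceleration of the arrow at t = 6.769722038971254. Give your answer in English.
To solve this, we need to take 2 derivatives of our position equation x(t) = 2·exp(-2·t). Differentiating position, we get velocity: v(t) = -4·exp(-2·t). Differentiating velocity, we get acceleration: a(t) = 8·exp(-2·t). We have acceleration a(t) = 8·exp(-2·t). Substituting t = 6.769722038971254: a(6.769722038971254) = 0.0000105434838199538.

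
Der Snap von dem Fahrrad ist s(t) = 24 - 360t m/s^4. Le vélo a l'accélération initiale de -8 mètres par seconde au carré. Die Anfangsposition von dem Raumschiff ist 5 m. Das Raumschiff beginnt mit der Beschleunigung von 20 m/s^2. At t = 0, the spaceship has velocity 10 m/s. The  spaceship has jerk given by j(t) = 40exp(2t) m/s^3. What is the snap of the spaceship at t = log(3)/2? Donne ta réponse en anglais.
Starting from jerk j(t) = 40·exp(2·t), we take 1 derivative. Taking d/dt of j(t), we find s(t) = 80·exp(2·t). From the given snap equation s(t) = 80·exp(2·t), we substitute t = log(3)/2 to get s = 240.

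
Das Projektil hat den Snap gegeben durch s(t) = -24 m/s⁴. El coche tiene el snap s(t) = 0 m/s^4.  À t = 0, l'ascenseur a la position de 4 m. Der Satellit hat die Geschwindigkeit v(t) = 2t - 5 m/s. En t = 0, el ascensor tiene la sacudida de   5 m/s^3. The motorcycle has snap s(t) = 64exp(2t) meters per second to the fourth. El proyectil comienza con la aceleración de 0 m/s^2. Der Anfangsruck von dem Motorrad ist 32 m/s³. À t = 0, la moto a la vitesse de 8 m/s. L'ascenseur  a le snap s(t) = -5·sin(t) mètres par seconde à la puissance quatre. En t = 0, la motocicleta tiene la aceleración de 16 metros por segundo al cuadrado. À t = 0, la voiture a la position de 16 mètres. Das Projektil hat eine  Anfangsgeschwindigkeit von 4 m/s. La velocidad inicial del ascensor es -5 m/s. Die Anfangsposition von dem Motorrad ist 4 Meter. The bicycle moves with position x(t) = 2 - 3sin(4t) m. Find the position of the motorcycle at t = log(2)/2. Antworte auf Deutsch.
Ausgehend von dem Snap s(t) = 64·exp(2·t), nehmen wir 4 Integrale. Durch Integration von dem Snap und Verwendung der Anfangsbedingung j(0) = 32, erhalten wir j(t) = 32·exp(2·t). Durch Integration von dem Ruck und Verwendung der Anfangsbedingung a(0) = 16, erhalten wir a(t) = 16·exp(2·t). Die Stammfunktion von der Beschleunigung, mit v(0) = 8, ergibt die Geschwindigkeit: v(t) = 8·exp(2·t). Die Stammfunktion von der Geschwindigkeit, mit x(0) = 4, ergibt die Position: x(t) = 4·exp(2·t). Wir haben die Position x(t) = 4·exp(2·t). Durch Einsetzen von t = log(2)/2: x(log(2)/2) = 8.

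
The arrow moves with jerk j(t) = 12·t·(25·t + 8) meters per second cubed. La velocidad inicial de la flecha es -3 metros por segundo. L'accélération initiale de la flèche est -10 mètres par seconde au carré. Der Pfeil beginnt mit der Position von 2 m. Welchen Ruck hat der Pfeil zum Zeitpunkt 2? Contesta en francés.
Nous avons le jerk j(t) = 12·t·(25·t + 8). En substituant t = 2: j(2) = 1392.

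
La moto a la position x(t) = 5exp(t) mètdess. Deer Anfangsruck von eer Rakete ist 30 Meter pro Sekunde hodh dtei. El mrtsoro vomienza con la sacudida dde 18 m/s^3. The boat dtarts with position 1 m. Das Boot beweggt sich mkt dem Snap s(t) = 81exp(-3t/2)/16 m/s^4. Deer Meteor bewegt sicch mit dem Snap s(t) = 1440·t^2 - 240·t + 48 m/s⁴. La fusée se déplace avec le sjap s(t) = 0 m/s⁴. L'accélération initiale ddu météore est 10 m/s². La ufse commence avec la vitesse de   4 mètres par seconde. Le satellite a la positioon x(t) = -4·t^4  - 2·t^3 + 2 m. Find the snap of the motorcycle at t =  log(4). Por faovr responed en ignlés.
Starting from position x(t) = 5·exp(t), we take 4 derivatives. The derivative of position gives velocity: v(t) = 5·exp(t). The derivative of velocity gives acceleration: a(t) = 5·exp(t). Differentiating acceleration, we get jerk: j(t) = 5·exp(t). The derivative of jerk gives snap: s(t) = 5·exp(t). We have snap s(t) = 5·exp(t). Substituting t = log(4): s(log(4)) = 20.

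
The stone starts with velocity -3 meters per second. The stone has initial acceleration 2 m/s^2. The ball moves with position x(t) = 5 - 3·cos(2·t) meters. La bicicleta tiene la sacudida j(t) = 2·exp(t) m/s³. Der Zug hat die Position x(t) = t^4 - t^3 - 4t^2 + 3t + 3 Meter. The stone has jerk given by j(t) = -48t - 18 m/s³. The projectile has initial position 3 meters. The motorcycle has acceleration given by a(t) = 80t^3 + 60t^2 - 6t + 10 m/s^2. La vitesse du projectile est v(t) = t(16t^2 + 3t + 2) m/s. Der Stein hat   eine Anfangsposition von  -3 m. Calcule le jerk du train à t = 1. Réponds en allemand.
Ausgehend von der Position x(t) = t^4 - t^3 - 4·t^2 + 3·t + 3, nehmen wir 3 Ableitungen. Mit d/dt von x(t) finden wir v(t) = 4·t^3 - 3·t^2 - 8·t + 3. Durch Ableiten von der Geschwindigkeit erhalten wir die Beschleunigung: a(t) = 12·t^2 - 6·t - 8. Mit d/dt von a(t) finden wir j(t) = 24·t - 6. Wir haben den Ruck j(t) = 24·t - 6. Durch Einsetzen von t = 1: j(1) = 18.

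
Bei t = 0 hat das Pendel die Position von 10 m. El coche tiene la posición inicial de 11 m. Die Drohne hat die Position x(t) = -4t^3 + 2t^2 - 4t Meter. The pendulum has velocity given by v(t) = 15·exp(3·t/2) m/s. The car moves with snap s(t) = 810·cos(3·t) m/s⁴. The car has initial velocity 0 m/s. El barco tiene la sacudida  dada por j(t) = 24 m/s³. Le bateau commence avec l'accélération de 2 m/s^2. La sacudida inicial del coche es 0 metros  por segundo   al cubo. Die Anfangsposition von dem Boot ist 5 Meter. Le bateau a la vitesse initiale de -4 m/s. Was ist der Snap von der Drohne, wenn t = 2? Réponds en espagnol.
Debemos derivar nuestra ecuación de la posición x(t) = -4·t^3 + 2·t^2 - 4·t 4 veces. Tomando d/dt de x(t), encontramos v(t) = -12·t^2 + 4·t - 4. Derivando la velocidad, obtenemos la aceleración: a(t) = 4 - 24·t. La derivada de la aceleración da la sacudida: j(t) = -24. Derivando la sacudida, obtenemos el snap: s(t) = 0. Usando s(t) = 0 y sustituyendo t = 2, encontramos s = 0.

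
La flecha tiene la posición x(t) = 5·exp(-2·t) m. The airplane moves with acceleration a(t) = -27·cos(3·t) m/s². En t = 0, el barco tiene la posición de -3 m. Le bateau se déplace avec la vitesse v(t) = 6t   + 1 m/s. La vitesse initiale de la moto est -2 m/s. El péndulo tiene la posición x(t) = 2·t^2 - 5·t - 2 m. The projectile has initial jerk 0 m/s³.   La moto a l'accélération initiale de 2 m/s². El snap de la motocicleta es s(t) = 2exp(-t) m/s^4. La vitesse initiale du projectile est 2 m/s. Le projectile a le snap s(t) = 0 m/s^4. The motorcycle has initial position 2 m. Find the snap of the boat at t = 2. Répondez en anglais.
We must differentiate our velocity equation v(t) = 6·t + 1 3 times. Differentiating velocity, we get acceleration: a(t) = 6. Taking d/dt of a(t), we find j(t) = 0. Taking d/dt of j(t), we find s(t) = 0. We have snap s(t) = 0. Substituting t = 2: s(2) = 0.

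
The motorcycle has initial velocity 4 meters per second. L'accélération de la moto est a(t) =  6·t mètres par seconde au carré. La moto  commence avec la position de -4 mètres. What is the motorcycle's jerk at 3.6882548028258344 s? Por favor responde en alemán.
Wir müssen unsere Gleichung für die Beschleunigung a(t) = 6·t 1-mal ableiten. Durch Ableiten von der Beschleunigung erhalten wir den Ruck: j(t) = 6. Wir haben den Ruck j(t) = 6. Durch Einsetzen von t = 3.6882548028258344: j(3.6882548028258344) = 6.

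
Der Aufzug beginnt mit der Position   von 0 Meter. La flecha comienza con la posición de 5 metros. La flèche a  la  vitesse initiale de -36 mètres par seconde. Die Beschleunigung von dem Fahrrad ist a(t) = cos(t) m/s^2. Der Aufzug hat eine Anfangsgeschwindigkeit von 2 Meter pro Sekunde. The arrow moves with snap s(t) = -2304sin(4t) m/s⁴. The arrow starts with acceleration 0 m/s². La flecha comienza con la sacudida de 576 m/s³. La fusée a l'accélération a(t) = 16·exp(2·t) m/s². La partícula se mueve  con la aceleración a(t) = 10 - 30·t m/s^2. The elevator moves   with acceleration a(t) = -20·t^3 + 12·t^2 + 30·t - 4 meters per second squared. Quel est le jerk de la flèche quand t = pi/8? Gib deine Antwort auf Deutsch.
Um dies zu lösen, müssen wir 1 Stammfunktion unserer Gleichung für den Snap s(t) = -2304·sin(4·t) finden. Durch Integration von dem Snap und Verwendung der Anfangsbedingung j(0) = 576, erhalten wir j(t) = 576·cos(4·t). Aus der Gleichung für den Ruck j(t) = 576·cos(4·t), setzen wir t = pi/8 ein und erhalten j = 0.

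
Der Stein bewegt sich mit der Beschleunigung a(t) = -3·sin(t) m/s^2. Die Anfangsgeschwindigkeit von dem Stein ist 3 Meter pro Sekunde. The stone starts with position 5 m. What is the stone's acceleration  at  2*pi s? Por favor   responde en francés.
En utilisant a(t) = -3·sin(t) et en substituant t = 2*pi, nous trouvons a = 0.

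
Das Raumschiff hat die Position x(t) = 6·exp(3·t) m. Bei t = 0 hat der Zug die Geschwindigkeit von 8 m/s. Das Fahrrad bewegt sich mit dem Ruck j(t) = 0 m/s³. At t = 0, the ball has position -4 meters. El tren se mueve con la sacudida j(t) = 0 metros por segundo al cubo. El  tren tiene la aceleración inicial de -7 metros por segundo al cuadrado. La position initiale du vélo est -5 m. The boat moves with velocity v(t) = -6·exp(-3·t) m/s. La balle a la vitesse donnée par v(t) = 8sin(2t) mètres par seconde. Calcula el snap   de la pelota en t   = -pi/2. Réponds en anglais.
We must differentiate our velocity equation v(t) = 8·sin(2·t) 3 times. Taking d/dt of v(t), we find a(t) = 16·cos(2·t). The derivative of acceleration gives jerk: j(t) = -32·sin(2·t). Differentiating jerk, we get snap: s(t) = -64·cos(2·t). We have snap s(t) = -64·cos(2·t). Substituting t = -pi/2: s(-pi/2) = 64.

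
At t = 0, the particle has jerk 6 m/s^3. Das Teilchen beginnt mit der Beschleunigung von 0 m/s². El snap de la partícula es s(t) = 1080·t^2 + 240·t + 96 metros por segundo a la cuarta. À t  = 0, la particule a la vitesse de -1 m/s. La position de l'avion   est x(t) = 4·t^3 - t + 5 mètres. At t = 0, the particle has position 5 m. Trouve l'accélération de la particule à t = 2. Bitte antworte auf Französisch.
Nous devons trouver la primitive de notre équation du snap s(t) = 1080·t^2 + 240·t + 96 2 fois. L'intégrale du snap, avec j(0) = 6, donne le jerk: j(t) = 360·t^3 + 120·t^2 + 96·t + 6. La primitive du jerk est l'accélération. En utilisant a(0) = 0, nous obtenons a(t) = 2·t·(45·t^3 + 20·t^2 + 24·t + 3). De l'équation de l'accélération a(t) = 2·t·(45·t^3 + 20·t^2 + 24·t + 3), nous substituons t = 2 pour obtenir a = 1964.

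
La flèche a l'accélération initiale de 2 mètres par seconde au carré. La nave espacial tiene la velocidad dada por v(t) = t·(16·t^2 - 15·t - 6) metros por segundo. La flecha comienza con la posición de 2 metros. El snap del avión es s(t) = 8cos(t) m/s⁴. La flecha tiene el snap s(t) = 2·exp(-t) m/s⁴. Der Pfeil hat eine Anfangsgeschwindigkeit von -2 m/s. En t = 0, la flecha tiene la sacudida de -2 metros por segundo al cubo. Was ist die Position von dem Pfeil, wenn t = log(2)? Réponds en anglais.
To find the answer, we compute 4 antiderivatives of s(t) = 2·exp(-t). The integral of snap is jerk. Using j(0) = -2, we get j(t) = -2·exp(-t). Integrating jerk and using the initial condition a(0) = 2, we get a(t) = 2·exp(-t). Taking ∫a(t)dt and applying v(0) = -2, we find v(t) = -2·exp(-t). Finding the antiderivative of v(t) and using x(0) = 2: x(t) = 2·exp(-t). We have position x(t) = 2·exp(-t). Substituting t = log(2): x(log(2)) = 1.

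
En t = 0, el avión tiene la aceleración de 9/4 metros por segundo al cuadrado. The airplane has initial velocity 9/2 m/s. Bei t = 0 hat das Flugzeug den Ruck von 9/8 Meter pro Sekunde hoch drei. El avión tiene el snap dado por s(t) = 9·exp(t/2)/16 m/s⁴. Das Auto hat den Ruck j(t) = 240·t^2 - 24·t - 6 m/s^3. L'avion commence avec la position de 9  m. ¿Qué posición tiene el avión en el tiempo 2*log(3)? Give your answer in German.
Wir müssen die Stammfunktion unserer Gleichung für den Snap s(t) = 9·exp(t/2)/16 4-mal finden. Die Stammfunktion von dem Snap, mit j(0) = 9/8, ergibt den Ruck: j(t) = 9·exp(t/2)/8. Mit ∫j(t)dt und Anwendung von a(0) = 9/4, finden wir a(t) = 9·exp(t/2)/4. Die Stammfunktion von der Beschleunigung ist die Geschwindigkeit. Mit v(0) = 9/2 erhalten wir v(t) = 9·exp(t/2)/2. Das Integral von der Geschwindigkeit ist die Position. Mit x(0) = 9 erhalten wir x(t) = 9·exp(t/2). Mit x(t) = 9·exp(t/2) und Einsetzen von t = 2*log(3), finden wir x = 27.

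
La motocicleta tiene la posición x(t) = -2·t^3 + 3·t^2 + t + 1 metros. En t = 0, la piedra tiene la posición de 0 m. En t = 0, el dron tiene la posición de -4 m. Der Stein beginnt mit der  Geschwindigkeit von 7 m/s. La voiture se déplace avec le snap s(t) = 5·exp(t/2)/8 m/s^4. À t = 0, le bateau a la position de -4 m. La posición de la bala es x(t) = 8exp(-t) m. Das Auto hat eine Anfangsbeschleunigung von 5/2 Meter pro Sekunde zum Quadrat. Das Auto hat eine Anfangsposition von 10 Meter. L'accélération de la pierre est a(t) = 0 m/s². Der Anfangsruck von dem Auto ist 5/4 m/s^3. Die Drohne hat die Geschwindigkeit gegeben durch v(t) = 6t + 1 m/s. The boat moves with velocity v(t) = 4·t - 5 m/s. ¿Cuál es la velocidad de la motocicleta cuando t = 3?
Para resolver esto, necesitamos tomar 1 derivada de nuestra ecuación de la posición x(t) = -2·t^3 + 3·t^2 + t + 1. La derivada de la posición da la velocidad: v(t) = -6·t^2 + 6·t + 1. Tenemos la velocidad v(t) = -6·t^2 + 6·t + 1. Sustituyendo t = 3: v(3) = -35.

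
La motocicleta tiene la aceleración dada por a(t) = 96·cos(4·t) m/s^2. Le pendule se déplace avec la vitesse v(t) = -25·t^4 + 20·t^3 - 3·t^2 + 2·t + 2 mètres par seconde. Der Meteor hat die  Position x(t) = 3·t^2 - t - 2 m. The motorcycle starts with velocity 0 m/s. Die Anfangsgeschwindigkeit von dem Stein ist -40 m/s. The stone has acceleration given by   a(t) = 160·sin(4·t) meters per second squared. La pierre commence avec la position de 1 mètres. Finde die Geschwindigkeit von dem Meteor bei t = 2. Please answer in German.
Wir müssen unsere Gleichung für die Position x(t) = 3·t^2 - t - 2 1-mal ableiten. Durch Ableiten von der Position erhalten wir die Geschwindigkeit: v(t) = 6·t - 1. Wir haben die Geschwindigkeit v(t) = 6·t - 1. Durch Einsetzen von t = 2: v(2) = 11.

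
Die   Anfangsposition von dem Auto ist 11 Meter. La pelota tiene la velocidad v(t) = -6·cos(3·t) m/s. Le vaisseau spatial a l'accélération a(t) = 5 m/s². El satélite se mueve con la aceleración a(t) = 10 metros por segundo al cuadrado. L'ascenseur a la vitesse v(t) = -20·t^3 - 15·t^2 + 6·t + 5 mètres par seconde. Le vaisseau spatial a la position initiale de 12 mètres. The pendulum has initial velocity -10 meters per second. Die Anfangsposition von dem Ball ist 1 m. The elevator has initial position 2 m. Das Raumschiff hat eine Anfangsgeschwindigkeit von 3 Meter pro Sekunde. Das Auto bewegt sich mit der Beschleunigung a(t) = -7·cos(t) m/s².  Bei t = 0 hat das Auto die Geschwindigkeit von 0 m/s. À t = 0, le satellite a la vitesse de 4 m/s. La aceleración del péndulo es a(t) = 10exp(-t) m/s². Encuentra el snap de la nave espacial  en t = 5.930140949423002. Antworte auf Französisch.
Pour résoudre ceci, nous devons prendre 2 dérivées de notre équation de l'accélération a(t) = 5. En dérivant l'accélération, nous obtenons le jerk: j(t) = 0. La dérivée du jerk donne le snap: s(t) = 0. En utilisant s(t) = 0 et en substituant t = 5.930140949423002, nous trouvons s = 0.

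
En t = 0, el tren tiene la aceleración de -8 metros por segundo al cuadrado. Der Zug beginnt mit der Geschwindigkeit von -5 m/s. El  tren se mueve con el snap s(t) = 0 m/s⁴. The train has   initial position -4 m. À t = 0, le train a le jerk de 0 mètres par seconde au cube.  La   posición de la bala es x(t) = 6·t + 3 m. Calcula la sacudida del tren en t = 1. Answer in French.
En partant du snap s(t) = 0, nous prenons 1 primitive. L'intégrale du snap, avec j(0) = 0, donne le jerk: j(t) = 0. Nous avons le jerk j(t) = 0. En substituant t = 1: j(1) = 0.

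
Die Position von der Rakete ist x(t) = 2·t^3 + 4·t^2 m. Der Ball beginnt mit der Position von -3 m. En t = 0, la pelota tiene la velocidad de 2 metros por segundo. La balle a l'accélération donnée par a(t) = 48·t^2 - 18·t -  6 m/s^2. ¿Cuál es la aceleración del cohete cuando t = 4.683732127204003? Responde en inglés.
We must differentiate our position equation x(t) = 2·t^3 + 4·t^2 2 times. Taking d/dt of x(t), we find v(t) = 6·t^2 + 8·t. The derivative of velocity gives acceleration: a(t) = 12·t + 8. We have acceleration a(t) = 12·t + 8. Substituting t = 4.683732127204003: a(4.683732127204003) = 64.2047855264480.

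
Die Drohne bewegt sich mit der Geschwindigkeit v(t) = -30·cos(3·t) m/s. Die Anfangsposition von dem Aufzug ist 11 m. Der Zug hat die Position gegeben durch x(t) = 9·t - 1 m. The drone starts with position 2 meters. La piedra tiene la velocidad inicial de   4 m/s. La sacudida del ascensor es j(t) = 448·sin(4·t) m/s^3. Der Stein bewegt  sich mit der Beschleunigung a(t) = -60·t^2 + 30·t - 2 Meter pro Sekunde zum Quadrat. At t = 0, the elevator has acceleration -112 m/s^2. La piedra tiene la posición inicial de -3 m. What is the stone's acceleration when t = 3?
We have acceleration a(t) = -60·t^2 + 30·t - 2. Substituting t = 3: a(3) = -452.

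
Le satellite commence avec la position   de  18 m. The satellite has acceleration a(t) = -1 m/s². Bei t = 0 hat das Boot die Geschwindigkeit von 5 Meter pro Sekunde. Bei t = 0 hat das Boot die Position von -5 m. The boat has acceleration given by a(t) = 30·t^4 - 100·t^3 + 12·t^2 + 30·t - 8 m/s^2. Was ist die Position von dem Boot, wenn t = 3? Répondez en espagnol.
Para resolver esto, necesitamos tomar 2 antiderivadas de nuestra ecuación de la aceleración a(t) = 30·t^4 - 100·t^3 + 12·t^2 + 30·t - 8. La antiderivada de la aceleración, con v(0) = 5, da la velocidad: v(t) = 6·t^5 - 25·t^4 + 4·t^3 + 15·t^2 - 8·t + 5. La integral de la velocidad es la posición. Usando x(0) = -5, obtenemos x(t) = t^6 - 5·t^5 + t^4 + 5·t^3 - 4·t^2 + 5·t - 5. De la ecuación de la posición x(t) = t^6 - 5·t^5 + t^4 + 5·t^3 - 4·t^2 + 5·t - 5, sustituimos t = 3 para obtener x = -296.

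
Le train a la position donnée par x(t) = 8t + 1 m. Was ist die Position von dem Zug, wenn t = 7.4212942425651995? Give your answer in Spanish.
De la ecuación de la posición x(t) = 8·t + 1, sustituimos t = 7.4212942425651995 para obtener x = 60.3703539405216.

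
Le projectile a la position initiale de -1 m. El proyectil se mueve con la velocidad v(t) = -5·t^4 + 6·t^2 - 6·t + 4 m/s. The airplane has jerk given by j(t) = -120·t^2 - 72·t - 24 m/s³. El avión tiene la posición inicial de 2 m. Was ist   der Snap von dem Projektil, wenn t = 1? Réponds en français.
Pour résoudre ceci, nous devons prendre 3 dérivées de notre équation de la vitesse v(t) = -5·t^4 + 6·t^2 - 6·t + 4. En dérivant la vitesse, nous obtenons l'accélération: a(t) = -20·t^3 + 12·t - 6. La dérivée de l'accélération donne le jerk: j(t) = 12 - 60·t^2. En prenant d/dt de j(t), nous trouvons s(t) = -120·t. En utilisant s(t) = -120·t et en substituant t = 1, nous trouvons s = -120.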